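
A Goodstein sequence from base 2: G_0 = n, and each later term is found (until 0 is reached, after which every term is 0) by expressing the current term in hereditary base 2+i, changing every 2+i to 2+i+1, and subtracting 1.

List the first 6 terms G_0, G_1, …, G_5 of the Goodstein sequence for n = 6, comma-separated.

base 2: 6 = 2^2 + 2; at 3: 3^3 + 3 = 30; next = 29
base 3: 29 = 3^3 + 2; at 4: 4^4 + 2 = 258; next = 257
base 4: 257 = 4^4 + 1; at 5: 5^5 + 1 = 3126; next = 3125
base 5: 3125 = 5^5; at 6: 6^6 = 46656; next = 46655
base 6: 46655 = 5·6^5 + 5·6^4 + 5·6^3 + 5·6^2 + 5·6 + 5; at 7: 5·7^5 + 5·7^4 + 5·7^3 + 5·7^2 + 5·7 + 5 = 98040; next = 98039

6, 29, 257, 3125, 46655, 98039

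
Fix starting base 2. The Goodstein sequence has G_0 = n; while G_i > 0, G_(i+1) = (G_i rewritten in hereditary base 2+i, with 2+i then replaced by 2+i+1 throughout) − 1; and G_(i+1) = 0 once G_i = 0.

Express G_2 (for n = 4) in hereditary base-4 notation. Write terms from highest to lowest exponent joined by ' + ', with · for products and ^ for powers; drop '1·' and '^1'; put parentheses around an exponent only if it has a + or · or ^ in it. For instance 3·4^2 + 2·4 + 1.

2·4^2 + 2·4 + 1

4 —HB2→ 2^2 —bump→ 3^3 = 27 —(−1)→ 26
26 —HB3→ 2·3^2 + 2·3 + 2 —bump→ 2·4^2 + 2·4 + 2 = 42 —(−1)→ 41
41 —HB4→ 2·4^2 + 2·4 + 1 —bump→ 2·5^2 + 2·5 + 1 = 61 —(−1)→ 60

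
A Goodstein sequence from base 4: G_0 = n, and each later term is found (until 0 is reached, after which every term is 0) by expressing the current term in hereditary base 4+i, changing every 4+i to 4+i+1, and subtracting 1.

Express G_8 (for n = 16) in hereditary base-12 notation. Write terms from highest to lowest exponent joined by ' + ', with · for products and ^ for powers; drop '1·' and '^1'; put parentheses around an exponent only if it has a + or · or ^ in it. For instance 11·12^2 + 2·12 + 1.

G_0 = 16. HB_4(16) = 4^2. Bump = 25. G_1 = 24.
G_1 = 24. HB_5(24) = 4·5 + 4. Bump = 28. G_2 = 27.
G_2 = 27. HB_6(27) = 4·6 + 3. Bump = 31. G_3 = 30.
G_3 = 30. HB_7(30) = 4·7 + 2. Bump = 34. G_4 = 33.
G_4 = 33. HB_8(33) = 4·8 + 1. Bump = 37. G_5 = 36.
G_5 = 36. HB_9(36) = 4·9. Bump = 40. G_6 = 39.
G_6 = 39. HB_10(39) = 3·10 + 9. Bump = 42. G_7 = 41.
G_7 = 41. HB_11(41) = 3·11 + 8. Bump = 44. G_8 = 43.

3·12 + 7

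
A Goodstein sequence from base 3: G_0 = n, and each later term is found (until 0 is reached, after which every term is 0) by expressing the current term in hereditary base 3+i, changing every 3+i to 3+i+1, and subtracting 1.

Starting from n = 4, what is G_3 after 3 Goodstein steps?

G_0=4  [base 3] 3 + 1  →[3↦4]→  4 + 1 = 5  −1 ⇒ G_1=4
G_1=4  [base 4] 4  →[4↦5]→  5 = 5  −1 ⇒ G_2=4
G_2=4  [base 5] 4  →[5↦6]→  4 = 4  −1 ⇒ G_3=3
G_3=3  [base 6] 3  →[6↦7]→  3 = 3  −1 ⇒ G_4=2

3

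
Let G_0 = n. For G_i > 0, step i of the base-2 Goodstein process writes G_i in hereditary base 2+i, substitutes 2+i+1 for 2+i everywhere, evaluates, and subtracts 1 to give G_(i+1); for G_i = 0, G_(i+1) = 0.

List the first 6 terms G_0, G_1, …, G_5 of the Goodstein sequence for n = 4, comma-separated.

i=0: 4 = 2^2 (b=2); 2→3: 3^3 = 27; 27−1 = 26
i=1: 26 = 2·3^2 + 2·3 + 2 (b=3); 3→4: 2·4^2 + 2·4 + 2 = 42; 42−1 = 41
i=2: 41 = 2·4^2 + 2·4 + 1 (b=4); 4→5: 2·5^2 + 2·5 + 1 = 61; 61−1 = 60
i=3: 60 = 2·5^2 + 2·5 (b=5); 5→6: 2·6^2 + 2·6 = 84; 84−1 = 83
i=4: 83 = 2·6^2 + 6 + 5 (b=6); 6→7: 2·7^2 + 7 + 5 = 110; 110−1 = 109

4, 26, 41, 60, 83, 109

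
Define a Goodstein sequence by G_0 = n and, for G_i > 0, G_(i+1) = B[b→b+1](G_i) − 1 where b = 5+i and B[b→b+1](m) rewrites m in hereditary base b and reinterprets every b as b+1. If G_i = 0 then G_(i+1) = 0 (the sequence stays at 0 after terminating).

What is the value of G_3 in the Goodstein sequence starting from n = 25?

43

25 —HB5→ 5^2 —bump→ 6^2 = 36 —(−1)→ 35
35 —HB6→ 5·6 + 5 —bump→ 5·7 + 5 = 40 —(−1)→ 39
39 —HB7→ 5·7 + 4 —bump→ 5·8 + 4 = 44 —(−1)→ 43
43 —HB8→ 5·8 + 3 —bump→ 5·9 + 3 = 48 —(−1)→ 47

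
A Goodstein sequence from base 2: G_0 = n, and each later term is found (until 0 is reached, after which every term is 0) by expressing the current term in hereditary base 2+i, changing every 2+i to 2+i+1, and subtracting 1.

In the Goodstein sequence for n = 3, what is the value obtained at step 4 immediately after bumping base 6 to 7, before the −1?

1

step 0: 3 = 2 + 1; sub 3 for 2: 3 + 1; = 4; G_1 = 4−1 = 3
step 1: 3 = 3; sub 4 for 3: 4; = 4; G_2 = 4−1 = 3
step 2: 3 = 3; sub 5 for 4: 3; = 3; G_3 = 3−1 = 2
step 3: 2 = 2; sub 6 for 5: 2; = 2; G_4 = 2−1 = 1
step 4: 1 = 1; sub 7 for 6: 1; = 1; G_5 = 1−1 = 0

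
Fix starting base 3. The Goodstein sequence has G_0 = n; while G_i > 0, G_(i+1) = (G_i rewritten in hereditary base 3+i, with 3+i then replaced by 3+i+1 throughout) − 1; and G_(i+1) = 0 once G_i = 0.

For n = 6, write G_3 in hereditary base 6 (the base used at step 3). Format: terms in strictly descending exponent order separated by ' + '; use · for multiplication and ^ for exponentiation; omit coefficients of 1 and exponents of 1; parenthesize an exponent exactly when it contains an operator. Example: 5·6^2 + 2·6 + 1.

step 0: 6 = 2·3; sub 4 for 3: 2·4; = 8; G_1 = 8−1 = 7
step 1: 7 = 4 + 3; sub 5 for 4: 5 + 3; = 8; G_2 = 8−1 = 7
step 2: 7 = 5 + 2; sub 6 for 5: 6 + 2; = 8; G_3 = 8−1 = 7
step 3: 7 = 6 + 1; sub 7 for 6: 7 + 1; = 8; G_4 = 8−1 = 7

6 + 1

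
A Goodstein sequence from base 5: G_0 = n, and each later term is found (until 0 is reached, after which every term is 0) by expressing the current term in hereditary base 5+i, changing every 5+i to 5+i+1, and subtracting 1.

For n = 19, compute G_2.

G_0=19  [base 5] 3·5 + 4  →[5↦6]→  3·6 + 4 = 22  −1 ⇒ G_1=21
G_1=21  [base 6] 3·6 + 3  →[6↦7]→  3·7 + 3 = 24  −1 ⇒ G_2=23

23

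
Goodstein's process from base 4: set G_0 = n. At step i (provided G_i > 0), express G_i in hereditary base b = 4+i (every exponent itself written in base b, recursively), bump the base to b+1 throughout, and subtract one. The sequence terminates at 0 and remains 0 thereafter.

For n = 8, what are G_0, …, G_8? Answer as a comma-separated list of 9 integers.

8, 9, 9, 9, 9, 9, 9, 8, 7

i=0: 8 = 2·4 (b=4); 4→5: 2·5 = 10; 10−1 = 9
i=1: 9 = 5 + 4 (b=5); 5→6: 6 + 4 = 10; 10−1 = 9
i=2: 9 = 6 + 3 (b=6); 6→7: 7 + 3 = 10; 10−1 = 9
i=3: 9 = 7 + 2 (b=7); 7→8: 8 + 2 = 10; 10−1 = 9
i=4: 9 = 8 + 1 (b=8); 8→9: 9 + 1 = 10; 10−1 = 9
i=5: 9 = 9 (b=9); 9→10: 10 = 10; 10−1 = 9
i=6: 9 = 9 (b=10); 10→11: 9 = 9; 9−1 = 8
i=7: 8 = 8 (b=11); 11→12: 8 = 8; 8−1 = 7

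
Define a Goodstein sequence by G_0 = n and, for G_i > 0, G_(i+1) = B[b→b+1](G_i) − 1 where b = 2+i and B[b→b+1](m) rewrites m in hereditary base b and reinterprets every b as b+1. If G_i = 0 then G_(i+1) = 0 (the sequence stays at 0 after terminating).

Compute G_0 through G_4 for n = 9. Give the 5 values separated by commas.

9, 81, 1023, 9842, 140743

step 0: 9 = 2^(2 + 1) + 1; sub 3 for 2: 3^(3 + 1) + 1; = 82; G_1 = 82−1 = 81
step 1: 81 = 3^(3 + 1); sub 4 for 3: 4^(4 + 1); = 1024; G_2 = 1024−1 = 1023
step 2: 1023 = 3·4^4 + 3·4^3 + 3·4^2 + 3·4 + 3; sub 5 for 4: 3·5^5 + 3·5^3 + 3·5^2 + 3·5 + 3; = 9843; G_3 = 9843−1 = 9842
step 3: 9842 = 3·5^5 + 3·5^3 + 3·5^2 + 3·5 + 2; sub 6 for 5: 3·6^6 + 3·6^3 + 3·6^2 + 3·6 + 2; = 140744; G_4 = 140744−1 = 140743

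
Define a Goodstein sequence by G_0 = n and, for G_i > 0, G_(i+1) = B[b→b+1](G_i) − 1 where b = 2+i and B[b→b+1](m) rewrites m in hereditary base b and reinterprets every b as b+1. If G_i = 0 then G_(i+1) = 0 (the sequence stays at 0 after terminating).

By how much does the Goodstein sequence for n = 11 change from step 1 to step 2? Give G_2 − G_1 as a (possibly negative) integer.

943

G_0 = 11. HB_2(11) = 2^(2 + 1) + 2 + 1. Bump = 85. G_1 = 84.
G_1 = 84. HB_3(84) = 3^(3 + 1) + 3. Bump = 1028. G_2 = 1027.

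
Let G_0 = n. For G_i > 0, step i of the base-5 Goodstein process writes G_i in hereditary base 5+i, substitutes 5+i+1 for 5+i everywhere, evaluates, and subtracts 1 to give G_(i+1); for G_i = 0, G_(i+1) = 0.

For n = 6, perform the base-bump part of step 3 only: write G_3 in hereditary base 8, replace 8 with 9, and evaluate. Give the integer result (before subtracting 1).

step 0: 6 = 5 + 1; sub 6 for 5: 6 + 1; = 7; G_1 = 7−1 = 6
step 1: 6 = 6; sub 7 for 6: 7; = 7; G_2 = 7−1 = 6
step 2: 6 = 6; sub 8 for 7: 6; = 6; G_3 = 6−1 = 5
step 3: 5 = 5; sub 9 for 8: 5; = 5; G_4 = 5−1 = 4

5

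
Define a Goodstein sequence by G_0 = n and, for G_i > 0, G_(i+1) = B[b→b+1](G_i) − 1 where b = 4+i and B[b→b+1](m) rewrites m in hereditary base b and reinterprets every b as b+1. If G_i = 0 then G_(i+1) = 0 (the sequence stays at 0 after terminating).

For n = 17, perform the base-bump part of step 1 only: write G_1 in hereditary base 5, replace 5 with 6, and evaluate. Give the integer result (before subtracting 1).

G_0=17  [base 4] 4^2 + 1  →[4↦5]→  5^2 + 1 = 26  −1 ⇒ G_1=25
G_1=25  [base 5] 5^2  →[5↦6]→  6^2 = 36  −1 ⇒ G_2=35

36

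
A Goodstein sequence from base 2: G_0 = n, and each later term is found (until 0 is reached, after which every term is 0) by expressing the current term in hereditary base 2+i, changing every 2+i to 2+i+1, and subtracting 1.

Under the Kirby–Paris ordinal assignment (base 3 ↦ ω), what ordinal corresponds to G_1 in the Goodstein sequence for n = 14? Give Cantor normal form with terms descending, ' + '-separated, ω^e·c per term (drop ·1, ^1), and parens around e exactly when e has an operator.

G_0=14  [base 2] 2^(2 + 1) + 2^2 + 2  →[2↦3]→  3^(3 + 1) + 3^3 + 3 = 111  −1 ⇒ G_1=110
G_1=110  [base 3] 3^(3 + 1) + 3^3 + 2  →[3↦4]→  4^(4 + 1) + 4^4 + 2 = 1282  −1 ⇒ G_2=1281

ω^(ω + 1) + ω^ω + 2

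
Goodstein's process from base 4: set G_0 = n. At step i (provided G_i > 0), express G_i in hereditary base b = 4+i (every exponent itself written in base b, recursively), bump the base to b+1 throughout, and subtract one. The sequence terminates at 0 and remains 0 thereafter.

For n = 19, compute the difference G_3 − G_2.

12

i=0: 19 = 4^2 + 3 (b=4); 4→5: 5^2 + 3 = 28; 28−1 = 27
i=1: 27 = 5^2 + 2 (b=5); 5→6: 6^2 + 2 = 38; 38−1 = 37
i=2: 37 = 6^2 + 1 (b=6); 6→7: 7^2 + 1 = 50; 50−1 = 49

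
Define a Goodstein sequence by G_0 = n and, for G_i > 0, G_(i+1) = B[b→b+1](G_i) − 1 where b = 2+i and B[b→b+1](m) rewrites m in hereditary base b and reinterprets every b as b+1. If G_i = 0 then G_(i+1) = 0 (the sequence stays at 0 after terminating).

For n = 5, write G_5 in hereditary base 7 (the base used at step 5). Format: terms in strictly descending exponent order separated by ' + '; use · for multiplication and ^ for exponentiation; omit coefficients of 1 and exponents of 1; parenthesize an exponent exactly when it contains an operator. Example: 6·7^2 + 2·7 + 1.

3·7^3 + 3·7^2 + 3·7

step 0: 5 = 2^2 + 1; sub 3 for 2: 3^3 + 1; = 28; G_1 = 28−1 = 27
step 1: 27 = 3^3; sub 4 for 3: 4^4; = 256; G_2 = 256−1 = 255
step 2: 255 = 3·4^3 + 3·4^2 + 3·4 + 3; sub 5 for 4: 3·5^3 + 3·5^2 + 3·5 + 3; = 468; G_3 = 468−1 = 467
step 3: 467 = 3·5^3 + 3·5^2 + 3·5 + 2; sub 6 for 5: 3·6^3 + 3·6^2 + 3·6 + 2; = 776; G_4 = 776−1 = 775
step 4: 775 = 3·6^3 + 3·6^2 + 3·6 + 1; sub 7 for 6: 3·7^3 + 3·7^2 + 3·7 + 1; = 1198; G_5 = 1198−1 = 1197
step 5: 1197 = 3·7^3 + 3·7^2 + 3·7; sub 8 for 7: 3·8^3 + 3·8^2 + 3·8; = 1752; G_6 = 1752−1 = 1751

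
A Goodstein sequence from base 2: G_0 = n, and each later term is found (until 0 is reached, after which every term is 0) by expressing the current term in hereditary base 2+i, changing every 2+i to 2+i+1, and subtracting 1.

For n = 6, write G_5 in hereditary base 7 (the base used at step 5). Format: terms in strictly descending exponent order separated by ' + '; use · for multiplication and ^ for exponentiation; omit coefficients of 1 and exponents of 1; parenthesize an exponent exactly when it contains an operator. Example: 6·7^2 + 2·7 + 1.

5·7^5 + 5·7^4 + 5·7^3 + 5·7^2 + 5·7 + 4

i=0: 6 = 2^2 + 2 (b=2); 2→3: 3^3 + 3 = 30; 30−1 = 29
i=1: 29 = 3^3 + 2 (b=3); 3→4: 4^4 + 2 = 258; 258−1 = 257
i=2: 257 = 4^4 + 1 (b=4); 4→5: 5^5 + 1 = 3126; 3126−1 = 3125
i=3: 3125 = 5^5 (b=5); 5→6: 6^6 = 46656; 46656−1 = 46655
i=4: 46655 = 5·6^5 + 5·6^4 + 5·6^3 + 5·6^2 + 5·6 + 5 (b=6); 6→7: 5·7^5 + 5·7^4 + 5·7^3 + 5·7^2 + 5·7 + 5 = 98040; 98040−1 = 98039
i=5: 98039 = 5·7^5 + 5·7^4 + 5·7^3 + 5·7^2 + 5·7 + 4 (b=7); 7→8: 5·8^5 + 5·8^4 + 5·8^3 + 5·8^2 + 5·8 + 4 = 187244; 187244−1 = 187243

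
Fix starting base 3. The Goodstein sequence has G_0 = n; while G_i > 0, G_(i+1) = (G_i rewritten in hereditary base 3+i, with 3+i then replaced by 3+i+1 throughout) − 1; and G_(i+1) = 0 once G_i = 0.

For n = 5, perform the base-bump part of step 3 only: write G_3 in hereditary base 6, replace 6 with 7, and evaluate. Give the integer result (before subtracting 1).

G_0 = 5. HB_3(5) = 3 + 2. Bump = 6. G_1 = 5.
G_1 = 5. HB_4(5) = 4 + 1. Bump = 6. G_2 = 5.
G_2 = 5. HB_5(5) = 5. Bump = 6. G_3 = 5.
G_3 = 5. HB_6(5) = 5. Bump = 5. G_4 = 4.

5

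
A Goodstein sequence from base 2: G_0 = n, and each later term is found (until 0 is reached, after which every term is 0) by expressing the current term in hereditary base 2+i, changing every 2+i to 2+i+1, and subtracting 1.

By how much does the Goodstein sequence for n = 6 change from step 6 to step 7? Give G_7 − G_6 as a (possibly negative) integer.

144904

G_0=6  [base 2] 2^2 + 2  →[2↦3]→  3^3 + 3 = 30  −1 ⇒ G_1=29
G_1=29  [base 3] 3^3 + 2  →[3↦4]→  4^4 + 2 = 258  −1 ⇒ G_2=257
G_2=257  [base 4] 4^4 + 1  →[4↦5]→  5^5 + 1 = 3126  −1 ⇒ G_3=3125
G_3=3125  [base 5] 5^5  →[5↦6]→  6^6 = 46656  −1 ⇒ G_4=46655
G_4=46655  [base 6] 5·6^5 + 5·6^4 + 5·6^3 + 5·6^2 + 5·6 + 5  →[6↦7]→  5·7^5 + 5·7^4 + 5·7^3 + 5·7^2 + 5·7 + 5 = 98040  −1 ⇒ G_5=98039
G_5=98039  [base 7] 5·7^5 + 5·7^4 + 5·7^3 + 5·7^2 + 5·7 + 4  →[7↦8]→  5·8^5 + 5·8^4 + 5·8^3 + 5·8^2 + 5·8 + 4 = 187244  −1 ⇒ G_6=187243
G_6=187243  [base 8] 5·8^5 + 5·8^4 + 5·8^3 + 5·8^2 + 5·8 + 3  →[8↦9]→  5·9^5 + 5·9^4 + 5·9^3 + 5·9^2 + 5·9 + 3 = 332148  −1 ⇒ G_7=332147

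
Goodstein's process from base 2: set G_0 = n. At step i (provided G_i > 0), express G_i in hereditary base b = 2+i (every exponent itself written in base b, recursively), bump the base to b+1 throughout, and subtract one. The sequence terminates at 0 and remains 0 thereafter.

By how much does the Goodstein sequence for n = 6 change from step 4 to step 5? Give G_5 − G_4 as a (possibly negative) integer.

[0] 6 ≡ 2^2 + 2 (base 2). Lift 3: 30. −1: 29.
[1] 29 ≡ 3^3 + 2 (base 3). Lift 4: 258. −1: 257.
[2] 257 ≡ 4^4 + 1 (base 4). Lift 5: 3126. −1: 3125.
[3] 3125 ≡ 5^5 (base 5). Lift 6: 46656. −1: 46655.
[4] 46655 ≡ 5·6^5 + 5·6^4 + 5·6^3 + 5·6^2 + 5·6 + 5 (base 6). Lift 7: 98040. −1: 98039.

51384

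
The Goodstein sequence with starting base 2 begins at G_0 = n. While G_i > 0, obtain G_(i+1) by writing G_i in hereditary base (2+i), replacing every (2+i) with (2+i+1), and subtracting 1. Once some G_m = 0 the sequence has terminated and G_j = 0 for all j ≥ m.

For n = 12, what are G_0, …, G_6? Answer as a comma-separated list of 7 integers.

step 0: 12 = 2^(2 + 1) + 2^2; sub 3 for 2: 3^(3 + 1) + 3^3; = 108; G_1 = 108−1 = 107
step 1: 107 = 3^(3 + 1) + 2·3^2 + 2·3 + 2; sub 4 for 3: 4^(4 + 1) + 2·4^2 + 2·4 + 2; = 1066; G_2 = 1066−1 = 1065
step 2: 1065 = 4^(4 + 1) + 2·4^2 + 2·4 + 1; sub 5 for 4: 5^(5 + 1) + 2·5^2 + 2·5 + 1; = 15686; G_3 = 15686−1 = 15685
step 3: 15685 = 5^(5 + 1) + 2·5^2 + 2·5; sub 6 for 5: 6^(6 + 1) + 2·6^2 + 2·6; = 280020; G_4 = 280020−1 = 280019
step 4: 280019 = 6^(6 + 1) + 2·6^2 + 6 + 5; sub 7 for 6: 7^(7 + 1) + 2·7^2 + 7 + 5; = 5764911; G_5 = 5764911−1 = 5764910
step 5: 5764910 = 7^(7 + 1) + 2·7^2 + 7 + 4; sub 8 for 7: 8^(8 + 1) + 2·8^2 + 8 + 4; = 134217868; G_6 = 134217868−1 = 134217867

12, 107, 1065, 15685, 280019, 5764910, 134217867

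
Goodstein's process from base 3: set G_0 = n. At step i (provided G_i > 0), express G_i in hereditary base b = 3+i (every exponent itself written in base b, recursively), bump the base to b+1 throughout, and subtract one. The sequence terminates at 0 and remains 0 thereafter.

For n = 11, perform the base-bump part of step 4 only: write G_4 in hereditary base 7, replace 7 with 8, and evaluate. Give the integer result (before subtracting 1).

44

(0) 11|_3 = 3^2 + 2 ↦ 4^2 + 2|_4 = 18 ⇒ 17
(1) 17|_4 = 4^2 + 1 ↦ 5^2 + 1|_5 = 26 ⇒ 25
(2) 25|_5 = 5^2 ↦ 6^2|_6 = 36 ⇒ 35
(3) 35|_6 = 5·6 + 5 ↦ 5·7 + 5|_7 = 40 ⇒ 39
(4) 39|_7 = 5·7 + 4 ↦ 5·8 + 4|_8 = 44 ⇒ 43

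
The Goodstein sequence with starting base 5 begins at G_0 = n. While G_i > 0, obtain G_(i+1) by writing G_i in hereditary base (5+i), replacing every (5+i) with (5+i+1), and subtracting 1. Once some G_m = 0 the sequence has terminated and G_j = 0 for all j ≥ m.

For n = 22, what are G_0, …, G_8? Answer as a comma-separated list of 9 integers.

G_0 = 22. HB_5(22) = 4·5 + 2. Bump = 26. G_1 = 25.
G_1 = 25. HB_6(25) = 4·6 + 1. Bump = 29. G_2 = 28.
G_2 = 28. HB_7(28) = 4·7. Bump = 32. G_3 = 31.
G_3 = 31. HB_8(31) = 3·8 + 7. Bump = 34. G_4 = 33.
G_4 = 33. HB_9(33) = 3·9 + 6. Bump = 36. G_5 = 35.
G_5 = 35. HB_10(35) = 3·10 + 5. Bump = 38. G_6 = 37.
G_6 = 37. HB_11(37) = 3·11 + 4. Bump = 40. G_7 = 39.
G_7 = 39. HB_12(39) = 3·12 + 3. Bump = 42. G_8 = 41.

22, 25, 28, 31, 33, 35, 37, 39, 41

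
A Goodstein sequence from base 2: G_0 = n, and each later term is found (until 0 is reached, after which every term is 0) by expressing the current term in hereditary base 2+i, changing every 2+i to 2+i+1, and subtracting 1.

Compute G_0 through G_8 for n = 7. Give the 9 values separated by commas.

7, 30, 259, 3127, 46657, 823543, 16777215, 37665879, 77777775

i=0: 7 = 2^2 + 2 + 1 (b=2); 2→3: 3^3 + 3 + 1 = 31; 31−1 = 30
i=1: 30 = 3^3 + 3 (b=3); 3→4: 4^4 + 4 = 260; 260−1 = 259
i=2: 259 = 4^4 + 3 (b=4); 4→5: 5^5 + 3 = 3128; 3128−1 = 3127
i=3: 3127 = 5^5 + 2 (b=5); 5→6: 6^6 + 2 = 46658; 46658−1 = 46657
i=4: 46657 = 6^6 + 1 (b=6); 6→7: 7^7 + 1 = 823544; 823544−1 = 823543
i=5: 823543 = 7^7 (b=7); 7→8: 8^8 = 16777216; 16777216−1 = 16777215
i=6: 16777215 = 7·8^7 + 7·8^6 + 7·8^5 + 7·8^4 + 7·8^3 + 7·8^2 + 7·8 + 7 (b=8); 8→9: 7·9^7 + 7·9^6 + 7·9^5 + 7·9^4 + 7·9^3 + 7·9^2 + 7·9 + 7 = 37665880; 37665880−1 = 37665879
i=7: 37665879 = 7·9^7 + 7·9^6 + 7·9^5 + 7·9^4 + 7·9^3 + 7·9^2 + 7·9 + 6 (b=9); 9→10: 7·10^7 + 7·10^6 + 7·10^5 + 7·10^4 + 7·10^3 + 7·10^2 + 7·10 + 6 = 77777776; 77777776−1 = 77777775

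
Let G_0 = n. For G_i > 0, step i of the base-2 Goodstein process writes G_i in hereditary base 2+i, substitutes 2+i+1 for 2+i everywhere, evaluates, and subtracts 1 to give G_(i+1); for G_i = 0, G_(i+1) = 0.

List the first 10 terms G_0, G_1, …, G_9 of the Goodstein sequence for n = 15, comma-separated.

15 —HB2→ 2^(2 + 1) + 2^2 + 2 + 1 —bump→ 3^(3 + 1) + 3^3 + 3 + 1 = 112 —(−1)→ 111
111 —HB3→ 3^(3 + 1) + 3^3 + 3 —bump→ 4^(4 + 1) + 4^4 + 4 = 1284 —(−1)→ 1283
1283 —HB4→ 4^(4 + 1) + 4^4 + 3 —bump→ 5^(5 + 1) + 5^5 + 3 = 18753 —(−1)→ 18752
18752 —HB5→ 5^(5 + 1) + 5^5 + 2 —bump→ 6^(6 + 1) + 6^6 + 2 = 326594 —(−1)→ 326593
326593 —HB6→ 6^(6 + 1) + 6^6 + 1 —bump→ 7^(7 + 1) + 7^7 + 1 = 6588345 —(−1)→ 6588344
6588344 —HB7→ 7^(7 + 1) + 7^7 —bump→ 8^(8 + 1) + 8^8 = 150994944 —(−1)→ 150994943
150994943 —HB8→ 8^(8 + 1) + 7·8^7 + 7·8^6 + 7·8^5 + 7·8^4 + 7·8^3 + 7·8^2 + 7·8 + 7 —bump→ 9^(9 + 1) + 7·9^7 + 7·9^6 + 7·9^5 + 7·9^4 + 7·9^3 + 7·9^2 + 7·9 + 7 = 3524450281 —(−1)→ 3524450280
3524450280 —HB9→ 9^(9 + 1) + 7·9^7 + 7·9^6 + 7·9^5 + 7·9^4 + 7·9^3 + 7·9^2 + 7·9 + 6 —bump→ 10^(10 + 1) + 7·10^7 + 7·10^6 + 7·10^5 + 7·10^4 + 7·10^3 + 7·10^2 + 7·10 + 6 = 100077777776 —(−1)→ 100077777775
100077777775 —HB10→ 10^(10 + 1) + 7·10^7 + 7·10^6 + 7·10^5 + 7·10^4 + 7·10^3 + 7·10^2 + 7·10 + 5 —bump→ 11^(11 + 1) + 7·11^7 + 7·11^6 + 7·11^5 + 7·11^4 + 7·11^3 + 7·11^2 + 7·11 + 5 = 3138578427935 —(−1)→ 3138578427934

15, 111, 1283, 18752, 326593, 6588344, 150994943, 3524450280, 100077777775, 3138578427934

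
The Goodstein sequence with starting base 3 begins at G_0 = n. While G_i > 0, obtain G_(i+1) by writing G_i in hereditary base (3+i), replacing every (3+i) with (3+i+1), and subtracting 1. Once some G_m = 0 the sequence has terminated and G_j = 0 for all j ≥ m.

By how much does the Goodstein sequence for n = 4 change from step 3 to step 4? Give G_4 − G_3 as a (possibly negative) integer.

-1

G_0=4  [base 3] 3 + 1  →[3↦4]→  4 + 1 = 5  −1 ⇒ G_1=4
G_1=4  [base 4] 4  →[4↦5]→  5 = 5  −1 ⇒ G_2=4
G_2=4  [base 5] 4  →[5↦6]→  4 = 4  −1 ⇒ G_3=3
G_3=3  [base 6] 3  →[6↦7]→  3 = 3  −1 ⇒ G_4=2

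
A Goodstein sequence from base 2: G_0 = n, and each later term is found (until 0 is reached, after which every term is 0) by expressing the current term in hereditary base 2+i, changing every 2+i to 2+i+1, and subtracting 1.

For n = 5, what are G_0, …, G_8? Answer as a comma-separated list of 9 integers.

base 2: 5 = 2^2 + 1; at 3: 3^3 + 1 = 28; next = 27
base 3: 27 = 3^3; at 4: 4^4 = 256; next = 255
base 4: 255 = 3·4^3 + 3·4^2 + 3·4 + 3; at 5: 3·5^3 + 3·5^2 + 3·5 + 3 = 468; next = 467
base 5: 467 = 3·5^3 + 3·5^2 + 3·5 + 2; at 6: 3·6^3 + 3·6^2 + 3·6 + 2 = 776; next = 775
base 6: 775 = 3·6^3 + 3·6^2 + 3·6 + 1; at 7: 3·7^3 + 3·7^2 + 3·7 + 1 = 1198; next = 1197
base 7: 1197 = 3·7^3 + 3·7^2 + 3·7; at 8: 3·8^3 + 3·8^2 + 3·8 = 1752; next = 1751
base 8: 1751 = 3·8^3 + 3·8^2 + 2·8 + 7; at 9: 3·9^3 + 3·9^2 + 2·9 + 7 = 2455; next = 2454
base 9: 2454 = 3·9^3 + 3·9^2 + 2·9 + 6; at 10: 3·10^3 + 3·10^2 + 2·10 + 6 = 3326; next = 3325

5, 27, 255, 467, 775, 1197, 1751, 2454, 3325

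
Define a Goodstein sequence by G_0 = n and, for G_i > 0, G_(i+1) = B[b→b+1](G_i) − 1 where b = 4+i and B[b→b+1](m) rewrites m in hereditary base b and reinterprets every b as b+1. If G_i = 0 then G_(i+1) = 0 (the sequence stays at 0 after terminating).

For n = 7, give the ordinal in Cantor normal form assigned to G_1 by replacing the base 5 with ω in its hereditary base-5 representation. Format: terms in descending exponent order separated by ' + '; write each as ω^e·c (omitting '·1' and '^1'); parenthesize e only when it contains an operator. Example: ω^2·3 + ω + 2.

G_0=7  [base 4] 4 + 3  →[4↦5]→  5 + 3 = 8  −1 ⇒ G_1=7
G_1=7  [base 5] 5 + 2  →[5↦6]→  6 + 2 = 8  −1 ⇒ G_2=7

ω + 2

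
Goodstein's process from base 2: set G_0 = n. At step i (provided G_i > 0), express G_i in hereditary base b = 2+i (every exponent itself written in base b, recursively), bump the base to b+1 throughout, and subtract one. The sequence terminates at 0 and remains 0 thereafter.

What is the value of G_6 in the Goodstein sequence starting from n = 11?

134217727

step 0: 11 = 2^(2 + 1) + 2 + 1; sub 3 for 2: 3^(3 + 1) + 3 + 1; = 85; G_1 = 85−1 = 84
step 1: 84 = 3^(3 + 1) + 3; sub 4 for 3: 4^(4 + 1) + 4; = 1028; G_2 = 1028−1 = 1027
step 2: 1027 = 4^(4 + 1) + 3; sub 5 for 4: 5^(5 + 1) + 3; = 15628; G_3 = 15628−1 = 15627
step 3: 15627 = 5^(5 + 1) + 2; sub 6 for 5: 6^(6 + 1) + 2; = 279938; G_4 = 279938−1 = 279937
step 4: 279937 = 6^(6 + 1) + 1; sub 7 for 6: 7^(7 + 1) + 1; = 5764802; G_5 = 5764802−1 = 5764801
step 5: 5764801 = 7^(7 + 1); sub 8 for 7: 8^(8 + 1); = 134217728; G_6 = 134217728−1 = 134217727
step 6: 134217727 = 7·8^8 + 7·8^7 + 7·8^6 + 7·8^5 + 7·8^4 + 7·8^3 + 7·8^2 + 7·8 + 7; sub 9 for 8: 7·9^9 + 7·9^7 + 7·9^6 + 7·9^5 + 7·9^4 + 7·9^3 + 7·9^2 + 7·9 + 7; = 2749609303; G_7 = 2749609303−1 = 2749609302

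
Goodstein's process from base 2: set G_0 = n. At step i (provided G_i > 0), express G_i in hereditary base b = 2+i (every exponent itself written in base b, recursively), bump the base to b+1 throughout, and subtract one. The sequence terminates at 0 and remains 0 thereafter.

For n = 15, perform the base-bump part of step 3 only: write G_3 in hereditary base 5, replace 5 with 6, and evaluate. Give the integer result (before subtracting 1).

step 0: 15 = 2^(2 + 1) + 2^2 + 2 + 1; sub 3 for 2: 3^(3 + 1) + 3^3 + 3 + 1; = 112; G_1 = 112−1 = 111
step 1: 111 = 3^(3 + 1) + 3^3 + 3; sub 4 for 3: 4^(4 + 1) + 4^4 + 4; = 1284; G_2 = 1284−1 = 1283
step 2: 1283 = 4^(4 + 1) + 4^4 + 3; sub 5 for 4: 5^(5 + 1) + 5^5 + 3; = 18753; G_3 = 18753−1 = 18752
step 3: 18752 = 5^(5 + 1) + 5^5 + 2; sub 6 for 5: 6^(6 + 1) + 6^6 + 2; = 326594; G_4 = 326594−1 = 326593

326594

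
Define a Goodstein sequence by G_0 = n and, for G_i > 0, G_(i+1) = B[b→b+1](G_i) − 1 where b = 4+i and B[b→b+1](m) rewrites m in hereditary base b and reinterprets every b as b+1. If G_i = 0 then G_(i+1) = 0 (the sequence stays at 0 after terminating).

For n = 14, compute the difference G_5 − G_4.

base 4: 14 = 3·4 + 2; at 5: 3·5 + 2 = 17; next = 16
base 5: 16 = 3·5 + 1; at 6: 3·6 + 1 = 19; next = 18
base 6: 18 = 3·6; at 7: 3·7 = 21; next = 20
base 7: 20 = 2·7 + 6; at 8: 2·8 + 6 = 22; next = 21
base 8: 21 = 2·8 + 5; at 9: 2·9 + 5 = 23; next = 22

1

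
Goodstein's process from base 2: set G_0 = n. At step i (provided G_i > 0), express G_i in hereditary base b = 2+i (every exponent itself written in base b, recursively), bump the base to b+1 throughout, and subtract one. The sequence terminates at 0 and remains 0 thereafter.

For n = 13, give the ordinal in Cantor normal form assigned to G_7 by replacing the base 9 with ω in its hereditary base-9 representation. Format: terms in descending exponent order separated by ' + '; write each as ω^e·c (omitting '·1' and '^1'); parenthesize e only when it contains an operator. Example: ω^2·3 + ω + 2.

base 2: 13 = 2^(2 + 1) + 2^2 + 1; at 3: 3^(3 + 1) + 3^3 + 1 = 109; next = 108
base 3: 108 = 3^(3 + 1) + 3^3; at 4: 4^(4 + 1) + 4^4 = 1280; next = 1279
base 4: 1279 = 4^(4 + 1) + 3·4^3 + 3·4^2 + 3·4 + 3; at 5: 5^(5 + 1) + 3·5^3 + 3·5^2 + 3·5 + 3 = 16093; next = 16092
base 5: 16092 = 5^(5 + 1) + 3·5^3 + 3·5^2 + 3·5 + 2; at 6: 6^(6 + 1) + 3·6^3 + 3·6^2 + 3·6 + 2 = 280712; next = 280711
base 6: 280711 = 6^(6 + 1) + 3·6^3 + 3·6^2 + 3·6 + 1; at 7: 7^(7 + 1) + 3·7^3 + 3·7^2 + 3·7 + 1 = 5765999; next = 5765998
base 7: 5765998 = 7^(7 + 1) + 3·7^3 + 3·7^2 + 3·7; at 8: 8^(8 + 1) + 3·8^3 + 3·8^2 + 3·8 = 134219480; next = 134219479
base 8: 134219479 = 8^(8 + 1) + 3·8^3 + 3·8^2 + 2·8 + 7; at 9: 9^(9 + 1) + 3·9^3 + 3·9^2 + 2·9 + 7 = 3486786856; next = 3486786855
base 9: 3486786855 = 9^(9 + 1) + 3·9^3 + 3·9^2 + 2·9 + 6; at 10: 10^(10 + 1) + 3·10^3 + 3·10^2 + 2·10 + 6 = 100000003326; next = 100000003325

ω^(ω + 1) + ω^3·3 + ω^2·3 + ω·2 + 6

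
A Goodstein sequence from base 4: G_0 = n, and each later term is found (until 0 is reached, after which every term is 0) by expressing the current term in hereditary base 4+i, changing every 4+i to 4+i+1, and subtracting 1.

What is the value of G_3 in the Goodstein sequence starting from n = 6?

6

6 —HB4→ 4 + 2 —bump→ 5 + 2 = 7 —(−1)→ 6
6 —HB5→ 5 + 1 —bump→ 6 + 1 = 7 —(−1)→ 6
6 —HB6→ 6 —bump→ 7 = 7 —(−1)→ 6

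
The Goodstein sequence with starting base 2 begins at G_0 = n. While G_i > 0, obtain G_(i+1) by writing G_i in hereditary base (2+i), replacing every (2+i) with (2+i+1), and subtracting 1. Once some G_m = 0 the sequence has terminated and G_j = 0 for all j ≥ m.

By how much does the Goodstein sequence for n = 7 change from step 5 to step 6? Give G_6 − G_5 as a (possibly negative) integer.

step 0: 7 = 2^2 + 2 + 1; sub 3 for 2: 3^3 + 3 + 1; = 31; G_1 = 31−1 = 30
step 1: 30 = 3^3 + 3; sub 4 for 3: 4^4 + 4; = 260; G_2 = 260−1 = 259
step 2: 259 = 4^4 + 3; sub 5 for 4: 5^5 + 3; = 3128; G_3 = 3128−1 = 3127
step 3: 3127 = 5^5 + 2; sub 6 for 5: 6^6 + 2; = 46658; G_4 = 46658−1 = 46657
step 4: 46657 = 6^6 + 1; sub 7 for 6: 7^7 + 1; = 823544; G_5 = 823544−1 = 823543
step 5: 823543 = 7^7; sub 8 for 7: 8^8; = 16777216; G_6 = 16777216−1 = 16777215

15953672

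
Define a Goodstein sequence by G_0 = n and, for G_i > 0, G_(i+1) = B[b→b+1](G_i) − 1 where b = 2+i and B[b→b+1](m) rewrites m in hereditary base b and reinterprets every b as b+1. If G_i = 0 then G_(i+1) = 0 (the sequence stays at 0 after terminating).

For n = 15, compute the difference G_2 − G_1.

1172

(0) 15|_2 = 2^(2 + 1) + 2^2 + 2 + 1 ↦ 3^(3 + 1) + 3^3 + 3 + 1|_3 = 112 ⇒ 111
(1) 111|_3 = 3^(3 + 1) + 3^3 + 3 ↦ 4^(4 + 1) + 4^4 + 4|_4 = 1284 ⇒ 1283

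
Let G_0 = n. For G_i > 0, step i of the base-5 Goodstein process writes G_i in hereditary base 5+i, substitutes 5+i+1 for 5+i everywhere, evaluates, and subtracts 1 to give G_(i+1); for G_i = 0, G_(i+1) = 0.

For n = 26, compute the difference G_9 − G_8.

5

base 5: 26 = 5^2 + 1; at 6: 6^2 + 1 = 37; next = 36
base 6: 36 = 6^2; at 7: 7^2 = 49; next = 48
base 7: 48 = 6·7 + 6; at 8: 6·8 + 6 = 54; next = 53
base 8: 53 = 6·8 + 5; at 9: 6·9 + 5 = 59; next = 58
base 9: 58 = 6·9 + 4; at 10: 6·10 + 4 = 64; next = 63
base 10: 63 = 6·10 + 3; at 11: 6·11 + 3 = 69; next = 68
base 11: 68 = 6·11 + 2; at 12: 6·12 + 2 = 74; next = 73
base 12: 73 = 6·12 + 1; at 13: 6·13 + 1 = 79; next = 78
base 13: 78 = 6·13; at 14: 6·14 = 84; next = 83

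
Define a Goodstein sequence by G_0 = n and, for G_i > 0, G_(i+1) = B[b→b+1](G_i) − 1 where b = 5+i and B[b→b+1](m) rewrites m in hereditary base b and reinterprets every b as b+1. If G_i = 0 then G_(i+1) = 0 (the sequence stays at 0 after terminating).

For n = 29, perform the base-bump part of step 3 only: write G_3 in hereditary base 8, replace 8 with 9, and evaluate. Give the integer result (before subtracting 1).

i=0: 29 = 5^2 + 4 (b=5); 5→6: 6^2 + 4 = 40; 40−1 = 39
i=1: 39 = 6^2 + 3 (b=6); 6→7: 7^2 + 3 = 52; 52−1 = 51
i=2: 51 = 7^2 + 2 (b=7); 7→8: 8^2 + 2 = 66; 66−1 = 65
i=3: 65 = 8^2 + 1 (b=8); 8→9: 9^2 + 1 = 82; 82−1 = 81

82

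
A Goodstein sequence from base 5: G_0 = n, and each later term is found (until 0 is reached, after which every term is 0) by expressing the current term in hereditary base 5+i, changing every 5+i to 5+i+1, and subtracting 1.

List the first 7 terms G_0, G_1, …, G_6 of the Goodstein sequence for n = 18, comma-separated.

G_0=18  [base 5] 3·5 + 3  →[5↦6]→  3·6 + 3 = 21  −1 ⇒ G_1=20
G_1=20  [base 6] 3·6 + 2  →[6↦7]→  3·7 + 2 = 23  −1 ⇒ G_2=22
G_2=22  [base 7] 3·7 + 1  →[7↦8]→  3·8 + 1 = 25  −1 ⇒ G_3=24
G_3=24  [base 8] 3·8  →[8↦9]→  3·9 = 27  −1 ⇒ G_4=26
G_4=26  [base 9] 2·9 + 8  →[9↦10]→  2·10 + 8 = 28  −1 ⇒ G_5=27
G_5=27  [base 10] 2·10 + 7  →[10↦11]→  2·11 + 7 = 29  −1 ⇒ G_6=28

18, 20, 22, 24, 26, 27, 28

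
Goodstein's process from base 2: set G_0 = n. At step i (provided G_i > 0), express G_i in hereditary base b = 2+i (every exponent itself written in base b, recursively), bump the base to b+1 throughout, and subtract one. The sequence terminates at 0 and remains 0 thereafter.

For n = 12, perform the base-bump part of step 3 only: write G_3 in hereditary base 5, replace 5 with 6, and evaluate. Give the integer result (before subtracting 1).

G_0=12  [base 2] 2^(2 + 1) + 2^2  →[2↦3]→  3^(3 + 1) + 3^3 = 108  −1 ⇒ G_1=107
G_1=107  [base 3] 3^(3 + 1) + 2·3^2 + 2·3 + 2  →[3↦4]→  4^(4 + 1) + 2·4^2 + 2·4 + 2 = 1066  −1 ⇒ G_2=1065
G_2=1065  [base 4] 4^(4 + 1) + 2·4^2 + 2·4 + 1  →[4↦5]→  5^(5 + 1) + 2·5^2 + 2·5 + 1 = 15686  −1 ⇒ G_3=15685

280020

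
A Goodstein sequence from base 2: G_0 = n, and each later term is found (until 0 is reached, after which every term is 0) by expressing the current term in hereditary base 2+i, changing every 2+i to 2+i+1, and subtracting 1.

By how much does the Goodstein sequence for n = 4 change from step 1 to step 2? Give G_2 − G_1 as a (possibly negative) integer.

15

4 —HB2→ 2^2 —bump→ 3^3 = 27 —(−1)→ 26
26 —HB3→ 2·3^2 + 2·3 + 2 —bump→ 2·4^2 + 2·4 + 2 = 42 —(−1)→ 41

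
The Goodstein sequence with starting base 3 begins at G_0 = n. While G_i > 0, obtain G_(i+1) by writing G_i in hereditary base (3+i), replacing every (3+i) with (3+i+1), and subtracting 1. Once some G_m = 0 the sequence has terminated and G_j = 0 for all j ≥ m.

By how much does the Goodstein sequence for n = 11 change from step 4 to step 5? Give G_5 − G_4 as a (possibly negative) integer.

4

G_0 = 11. HB_3(11) = 3^2 + 2. Bump = 18. G_1 = 17.
G_1 = 17. HB_4(17) = 4^2 + 1. Bump = 26. G_2 = 25.
G_2 = 25. HB_5(25) = 5^2. Bump = 36. G_3 = 35.
G_3 = 35. HB_6(35) = 5·6 + 5. Bump = 40. G_4 = 39.
G_4 = 39. HB_7(39) = 5·7 + 4. Bump = 44. G_5 = 43.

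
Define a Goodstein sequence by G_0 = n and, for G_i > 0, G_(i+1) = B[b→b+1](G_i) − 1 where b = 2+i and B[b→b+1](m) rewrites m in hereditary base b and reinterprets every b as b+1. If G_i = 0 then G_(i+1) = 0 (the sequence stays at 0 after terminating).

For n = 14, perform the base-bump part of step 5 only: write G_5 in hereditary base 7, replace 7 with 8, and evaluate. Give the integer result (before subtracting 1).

134404972

G_0 = 14. HB_2(14) = 2^(2 + 1) + 2^2 + 2. Bump = 111. G_1 = 110.
G_1 = 110. HB_3(110) = 3^(3 + 1) + 3^3 + 2. Bump = 1282. G_2 = 1281.
G_2 = 1281. HB_4(1281) = 4^(4 + 1) + 4^4 + 1. Bump = 18751. G_3 = 18750.
G_3 = 18750. HB_5(18750) = 5^(5 + 1) + 5^5. Bump = 326592. G_4 = 326591.
G_4 = 326591. HB_6(326591) = 6^(6 + 1) + 5·6^5 + 5·6^4 + 5·6^3 + 5·6^2 + 5·6 + 5. Bump = 5862841. G_5 = 5862840.
G_5 = 5862840. HB_7(5862840) = 7^(7 + 1) + 5·7^5 + 5·7^4 + 5·7^3 + 5·7^2 + 5·7 + 4. Bump = 134404972. G_6 = 134404971.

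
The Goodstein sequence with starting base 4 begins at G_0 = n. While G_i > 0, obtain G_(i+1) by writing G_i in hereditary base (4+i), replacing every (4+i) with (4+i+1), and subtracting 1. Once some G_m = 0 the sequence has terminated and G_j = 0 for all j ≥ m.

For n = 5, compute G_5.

2

G_0 = 5. HB_4(5) = 4 + 1. Bump = 6. G_1 = 5.
G_1 = 5. HB_5(5) = 5. Bump = 6. G_2 = 5.
G_2 = 5. HB_6(5) = 5. Bump = 5. G_3 = 4.
G_3 = 4. HB_7(4) = 4. Bump = 4. G_4 = 3.
G_4 = 3. HB_8(3) = 3. Bump = 3. G_5 = 2.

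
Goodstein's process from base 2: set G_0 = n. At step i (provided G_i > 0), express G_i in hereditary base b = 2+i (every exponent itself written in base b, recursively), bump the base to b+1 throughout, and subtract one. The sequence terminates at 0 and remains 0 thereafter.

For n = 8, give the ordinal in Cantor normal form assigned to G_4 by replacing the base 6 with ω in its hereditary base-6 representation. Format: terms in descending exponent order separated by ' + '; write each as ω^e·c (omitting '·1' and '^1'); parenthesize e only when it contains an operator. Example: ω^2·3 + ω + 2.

G_0=8  [base 2] 2^(2 + 1)  →[2↦3]→  3^(3 + 1) = 81  −1 ⇒ G_1=80
G_1=80  [base 3] 2·3^3 + 2·3^2 + 2·3 + 2  →[3↦4]→  2·4^4 + 2·4^2 + 2·4 + 2 = 554  −1 ⇒ G_2=553
G_2=553  [base 4] 2·4^4 + 2·4^2 + 2·4 + 1  →[4↦5]→  2·5^5 + 2·5^2 + 2·5 + 1 = 6311  −1 ⇒ G_3=6310
G_3=6310  [base 5] 2·5^5 + 2·5^2 + 2·5  →[5↦6]→  2·6^6 + 2·6^2 + 2·6 = 93396  −1 ⇒ G_4=93395
G_4=93395  [base 6] 2·6^6 + 2·6^2 + 6 + 5  →[6↦7]→  2·7^7 + 2·7^2 + 7 + 5 = 1647196  −1 ⇒ G_5=1647195

ω^ω·2 + ω^2·2 + ω + 5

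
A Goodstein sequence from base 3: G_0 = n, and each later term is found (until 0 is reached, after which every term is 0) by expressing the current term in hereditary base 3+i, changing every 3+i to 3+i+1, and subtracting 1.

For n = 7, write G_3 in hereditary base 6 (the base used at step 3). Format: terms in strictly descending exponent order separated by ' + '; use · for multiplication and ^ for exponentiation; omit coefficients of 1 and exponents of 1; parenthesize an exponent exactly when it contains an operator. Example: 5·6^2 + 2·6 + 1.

6 + 3

base 3: 7 = 2·3 + 1; at 4: 2·4 + 1 = 9; next = 8
base 4: 8 = 2·4; at 5: 2·5 = 10; next = 9
base 5: 9 = 5 + 4; at 6: 6 + 4 = 10; next = 9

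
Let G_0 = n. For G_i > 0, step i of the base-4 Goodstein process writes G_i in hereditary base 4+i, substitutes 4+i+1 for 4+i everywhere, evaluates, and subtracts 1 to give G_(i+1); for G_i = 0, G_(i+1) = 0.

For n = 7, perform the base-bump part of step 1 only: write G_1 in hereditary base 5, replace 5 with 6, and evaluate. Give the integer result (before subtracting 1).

(0) 7|_4 = 4 + 3 ↦ 5 + 3|_5 = 8 ⇒ 7
(1) 7|_5 = 5 + 2 ↦ 6 + 2|_6 = 8 ⇒ 7

8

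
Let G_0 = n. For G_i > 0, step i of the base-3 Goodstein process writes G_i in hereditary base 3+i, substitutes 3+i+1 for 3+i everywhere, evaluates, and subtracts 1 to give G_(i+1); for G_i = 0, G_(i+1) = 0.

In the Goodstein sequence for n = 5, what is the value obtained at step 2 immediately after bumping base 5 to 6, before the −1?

step 0: 5 = 3 + 2; sub 4 for 3: 4 + 2; = 6; G_1 = 6−1 = 5
step 1: 5 = 4 + 1; sub 5 for 4: 5 + 1; = 6; G_2 = 6−1 = 5
step 2: 5 = 5; sub 6 for 5: 6; = 6; G_3 = 6−1 = 5

6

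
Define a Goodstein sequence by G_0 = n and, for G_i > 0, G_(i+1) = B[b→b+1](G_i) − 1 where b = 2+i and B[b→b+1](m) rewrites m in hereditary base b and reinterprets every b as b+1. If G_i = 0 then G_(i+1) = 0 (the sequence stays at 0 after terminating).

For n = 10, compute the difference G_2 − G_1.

942

[0] 10 ≡ 2^(2 + 1) + 2 (base 2). Lift 3: 84. −1: 83.
[1] 83 ≡ 3^(3 + 1) + 2 (base 3). Lift 4: 1026. −1: 1025.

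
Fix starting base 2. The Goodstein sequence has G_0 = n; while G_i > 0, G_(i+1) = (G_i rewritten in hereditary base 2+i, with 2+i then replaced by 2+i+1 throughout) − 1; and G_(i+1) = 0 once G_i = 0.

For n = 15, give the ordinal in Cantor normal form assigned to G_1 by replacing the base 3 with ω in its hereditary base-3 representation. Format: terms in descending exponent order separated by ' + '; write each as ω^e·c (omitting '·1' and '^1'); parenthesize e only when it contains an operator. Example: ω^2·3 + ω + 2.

15 —HB2→ 2^(2 + 1) + 2^2 + 2 + 1 —bump→ 3^(3 + 1) + 3^3 + 3 + 1 = 112 —(−1)→ 111
111 —HB3→ 3^(3 + 1) + 3^3 + 3 —bump→ 4^(4 + 1) + 4^4 + 4 = 1284 —(−1)→ 1283

ω^(ω + 1) + ω^ω + ω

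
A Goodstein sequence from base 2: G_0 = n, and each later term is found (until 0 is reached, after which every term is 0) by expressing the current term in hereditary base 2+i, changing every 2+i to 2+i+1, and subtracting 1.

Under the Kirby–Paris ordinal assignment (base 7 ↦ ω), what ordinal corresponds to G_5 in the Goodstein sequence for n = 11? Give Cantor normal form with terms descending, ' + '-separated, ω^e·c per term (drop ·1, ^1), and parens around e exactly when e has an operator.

ω^(ω + 1)

G_0 = 11. HB_2(11) = 2^(2 + 1) + 2 + 1. Bump = 85. G_1 = 84.
G_1 = 84. HB_3(84) = 3^(3 + 1) + 3. Bump = 1028. G_2 = 1027.
G_2 = 1027. HB_4(1027) = 4^(4 + 1) + 3. Bump = 15628. G_3 = 15627.
G_3 = 15627. HB_5(15627) = 5^(5 + 1) + 2. Bump = 279938. G_4 = 279937.
G_4 = 279937. HB_6(279937) = 6^(6 + 1) + 1. Bump = 5764802. G_5 = 5764801.
G_5 = 5764801. HB_7(5764801) = 7^(7 + 1). Bump = 134217728. G_6 = 134217727.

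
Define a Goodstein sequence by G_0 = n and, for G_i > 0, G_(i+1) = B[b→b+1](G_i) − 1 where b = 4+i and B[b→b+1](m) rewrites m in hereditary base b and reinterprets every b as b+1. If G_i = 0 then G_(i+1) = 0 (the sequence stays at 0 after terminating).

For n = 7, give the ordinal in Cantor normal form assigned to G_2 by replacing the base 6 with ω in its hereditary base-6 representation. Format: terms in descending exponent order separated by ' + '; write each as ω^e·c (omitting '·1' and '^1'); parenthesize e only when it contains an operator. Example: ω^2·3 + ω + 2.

ω + 1

[0] 7 ≡ 4 + 3 (base 4). Lift 5: 8. −1: 7.
[1] 7 ≡ 5 + 2 (base 5). Lift 6: 8. −1: 7.
[2] 7 ≡ 6 + 1 (base 6). Lift 7: 8. −1: 7.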